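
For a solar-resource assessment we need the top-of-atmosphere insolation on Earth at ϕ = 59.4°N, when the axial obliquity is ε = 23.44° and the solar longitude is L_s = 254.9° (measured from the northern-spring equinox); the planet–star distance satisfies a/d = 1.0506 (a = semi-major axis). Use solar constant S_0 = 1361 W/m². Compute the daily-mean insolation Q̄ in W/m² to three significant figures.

Q̄ ≈ 34.8 W/m²

Solar declination: sin δ = sin ε · sin L_s = sin 23.44° × sin 254.9° = -0.38405, so δ = -22.585°.
cos h₀ = −tan(+59.4°) tan(-22.585°) = 0.7033, h₀ = 0.7907 rad.
Bracket: h₀ sin ϕ sin δ + cos ϕ cos δ sin h₀ = 0.7907×0.86074×-0.38405 + 0.50904×0.92331×0.71086 = -0.261379 + 0.334105 = 0.072726.
Inverse-square distance factor (a/d)² = 1.0506² = 1.103760.
Q̄ = (S_0/π) × 1.103760 × [bracket] = (1361/π) × 1.103760 × 0.072726 = 34.78 W/m².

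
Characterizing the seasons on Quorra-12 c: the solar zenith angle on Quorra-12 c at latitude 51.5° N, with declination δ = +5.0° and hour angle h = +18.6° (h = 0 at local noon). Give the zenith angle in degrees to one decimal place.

cos θ_z = sin ϕ sin δ + cos ϕ cos δ cos h = 0.068209 + 0.587755 = 0.655964.
θ_z = arccos(0.655964) = 49.0°.

θ_z = 49.0°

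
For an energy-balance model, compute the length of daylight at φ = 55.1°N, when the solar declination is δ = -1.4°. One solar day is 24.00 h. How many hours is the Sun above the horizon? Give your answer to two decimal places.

11.73 h

cos H₀ = −tan φ · tan δ = −tan(+55.1°) × tan(-1.400°) = 0.0350, so H₀ = 1.5358 rad = 87.99°.
Daylight = 2H₀/(2π) × 24.00 h = (1.5358/π) × 24.00 = 11.73 h.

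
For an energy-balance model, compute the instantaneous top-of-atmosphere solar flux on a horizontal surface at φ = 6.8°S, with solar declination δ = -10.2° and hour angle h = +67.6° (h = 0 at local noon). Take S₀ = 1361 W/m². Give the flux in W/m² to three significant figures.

cos θ_z = sin φ sin δ + cos φ cos δ cos h = 0.020968 + 0.372410 = 0.393378.
Flux = S₀ · cos θ_z = 1361 × 0.393378 = 535.4 W/m².

535 W/m²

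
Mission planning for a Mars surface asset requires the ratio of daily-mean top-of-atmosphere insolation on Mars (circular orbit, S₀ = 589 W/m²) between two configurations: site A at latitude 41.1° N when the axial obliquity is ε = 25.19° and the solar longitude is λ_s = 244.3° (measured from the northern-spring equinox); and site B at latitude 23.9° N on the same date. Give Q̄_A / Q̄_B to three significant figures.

Q̄_A / Q̄_B ≈ 0.563

— Configuration A (φ=+41.1°):
Solar declination: sin δ = sin ε · sin λ_s = sin 25.19° × sin 244.3° = -0.38352, so δ = -22.552°.
cos H₀ = −tan(+41.1°) tan(-22.552°) = 0.3623, H₀ = 1.2001 rad.
Bracket: H₀ sin φ sin δ + cos φ cos δ sin H₀ = 1.2001×0.65738×-0.38352 + 0.75356×0.92353×0.93208 = -0.302567 + 0.648667 = 0.346100.
Q̄ = (S₀/π) × [bracket] = (589/π) × 0.346100 = 64.888 W/m².
— Configuration B (φ=+23.9°):
cos H₀ = −tan(+23.9°) tan(-22.552°) = 0.1840, H₀ = 1.3857 rad.
Bracket: H₀ sin φ sin δ + cos φ cos δ sin H₀ = 1.3857×0.40514×-0.38352 + 0.91425×0.92353×0.98292 = -0.215309 + 0.829916 = 0.614607.
Q̄ = (S₀/π) × [bracket] = (589/π) × 0.614607 = 115.23 W/m².
Ratio Q̄_A / Q̄_B = 64.888 / 115.23 = 0.5631.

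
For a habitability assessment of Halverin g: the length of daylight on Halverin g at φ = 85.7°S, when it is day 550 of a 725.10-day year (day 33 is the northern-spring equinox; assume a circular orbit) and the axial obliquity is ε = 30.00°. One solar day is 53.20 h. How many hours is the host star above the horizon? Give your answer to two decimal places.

Solar longitude: λ_s = 360° × (550 − 33)/725.10 = 256.682°.
sin δ = sin 30.00° × sin 256.682° = -0.48655, so δ = -29.114°.
Sunrise equation: cos H₀ = −tan φ · tan δ = -7.4068 ≤ −1, so the host star never sets (polar day) and H₀ = π.
Daylight = 2H₀/(2π) × 53.20 h = (3.1416/π) × 53.20 = 53.20 h.

53.20 h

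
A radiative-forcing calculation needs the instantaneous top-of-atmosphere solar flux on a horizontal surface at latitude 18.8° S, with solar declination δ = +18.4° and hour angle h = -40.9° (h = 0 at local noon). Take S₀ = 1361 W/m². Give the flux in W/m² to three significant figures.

786 W/m²

cos θ_z = sin φ sin δ + cos φ cos δ cos h = -0.101723 + 0.678947 = 0.577224.
Flux = S₀ · cos θ_z = 1361 × 0.577224 = 785.6 W/m².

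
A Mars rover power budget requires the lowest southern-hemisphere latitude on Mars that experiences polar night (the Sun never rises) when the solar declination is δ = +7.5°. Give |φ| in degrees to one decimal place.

Polar night requires cos H₀ = −tan φ tan δ ≥ 1, i.e. tan φ tan δ ≤ −1.
The boundary is |tan φ| · |tan δ| = 1, so |φ| = 90° − |δ| = 90° − 7.5° = 82.5° in the southern hemisphere.

|φ| = 82.5°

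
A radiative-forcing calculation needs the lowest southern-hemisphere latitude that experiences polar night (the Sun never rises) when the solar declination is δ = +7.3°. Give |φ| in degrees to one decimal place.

|φ| = 82.7°

Polar night requires cos H₀ = −tan φ tan δ ≥ 1, i.e. tan φ tan δ ≤ −1.
The boundary is |tan φ| · |tan δ| = 1, so |φ| = 90° − |δ| = 90° − 7.3° = 82.7° in the southern hemisphere.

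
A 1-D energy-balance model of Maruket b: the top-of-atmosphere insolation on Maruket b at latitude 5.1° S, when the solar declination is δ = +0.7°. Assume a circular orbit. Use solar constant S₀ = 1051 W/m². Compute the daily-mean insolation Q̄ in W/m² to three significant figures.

Q̄ ≈ 333 W/m²

cos H₀ = −tan(-5.1°) tan(+0.700°) = 0.0011, H₀ = 1.5697 rad.
Bracket: H₀ sin φ sin δ + cos φ cos δ sin H₀ = 1.5697×-0.08889×0.01222 + 0.99604×0.99993×1.00000 = -0.001705 + 0.995970 = 0.994265.
Q̄ = (S₀/π) × [bracket] = (1051/π) × 0.994265 = 332.6 W/m².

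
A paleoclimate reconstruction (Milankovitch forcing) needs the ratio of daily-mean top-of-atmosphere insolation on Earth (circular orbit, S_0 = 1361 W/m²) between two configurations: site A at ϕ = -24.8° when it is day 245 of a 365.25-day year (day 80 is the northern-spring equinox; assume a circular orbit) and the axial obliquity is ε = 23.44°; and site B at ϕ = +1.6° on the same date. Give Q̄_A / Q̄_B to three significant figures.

Q̄_A / Q̄_B ≈ 0.826

— Configuration A (ϕ=-24.8°):
Solar longitude: L_s = 360° × (245 − 80)/365.25 = 162.628°.
sin δ = sin 23.44° × sin 162.628° = 0.11877, so δ = +6.821°.
cos h₀ = −tan(-24.8°) tan(+6.821°) = 0.0553, h₀ = 1.5155 rad.
Bracket: h₀ sin ϕ sin δ + cos ϕ cos δ sin h₀ = 1.5155×-0.41945×0.11877 + 0.90778×0.99292×0.99847 = -0.075499 + 0.899974 = 0.824475.
Q̄ = (S_0/π) × [bracket] = (1361/π) × 0.824475 = 357.18 W/m².
— Configuration B (ϕ=+1.6°):
cos h₀ = −tan(+1.6°) tan(+6.821°) = -0.0033, h₀ = 1.5741 rad.
Bracket: h₀ sin ϕ sin δ + cos ϕ cos δ sin h₀ = 1.5741×0.02792×0.11877 + 0.99961×0.99292×0.99999 = 0.005220 + 0.992523 = 0.997743.
Q̄ = (S_0/π) × [bracket] = (1361/π) × 0.997743 = 432.24 W/m².
Ratio Q̄_A / Q̄_B = 357.18 / 432.24 = 0.8263.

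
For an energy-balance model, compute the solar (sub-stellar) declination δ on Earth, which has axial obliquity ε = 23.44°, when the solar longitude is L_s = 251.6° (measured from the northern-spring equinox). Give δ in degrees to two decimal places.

sin δ = sin ε · sin L_s = sin 23.44° × sin 251.6° = -0.377452.
δ = arcsin(-0.377452) = -22.18°.

δ = -22.18°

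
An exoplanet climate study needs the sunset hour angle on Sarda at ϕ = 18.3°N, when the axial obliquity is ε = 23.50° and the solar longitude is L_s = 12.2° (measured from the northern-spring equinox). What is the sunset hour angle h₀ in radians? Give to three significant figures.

h₀ = 1.60 rad

Solar declination: sin δ = sin ε · sin L_s = sin 23.50° × sin 12.2° = 0.08427, so δ = +4.834°.
cos h₀ = −tan ϕ · tan δ = −tan(+18.3°) × tan(+4.834°) = -0.0280, so h₀ = 1.5988 rad = 91.60°.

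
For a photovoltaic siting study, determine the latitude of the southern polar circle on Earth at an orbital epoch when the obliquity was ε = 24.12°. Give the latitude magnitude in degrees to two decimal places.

65.88°

The polar circle is the lowest latitude that experiences at least one full rotation of continuous darkness at the northern-summer solstice; it lies at |ϕ| = 90° − ε = 90° − 24.12° = 65.88°.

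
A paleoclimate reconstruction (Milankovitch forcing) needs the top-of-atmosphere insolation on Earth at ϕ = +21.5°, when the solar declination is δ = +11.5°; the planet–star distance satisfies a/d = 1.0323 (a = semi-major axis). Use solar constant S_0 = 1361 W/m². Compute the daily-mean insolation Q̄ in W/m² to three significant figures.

cos h₀ = −tan(+21.5°) tan(+11.500°) = -0.0801, h₀ = 1.6510 rad.
Bracket: h₀ sin ϕ sin δ + cos ϕ cos δ sin h₀ = 1.6510×0.36650×0.19937 + 0.93042×0.97992×0.99678 = 0.120637 + 0.908801 = 1.029438.
Inverse-square distance factor (a/d)² = 1.0323² = 1.065643.
Q̄ = (S_0/π) × 1.065643 × [bracket] = (1361/π) × 1.065643 × 1.029438 = 475.2 W/m².

Q̄ ≈ 475 W/m²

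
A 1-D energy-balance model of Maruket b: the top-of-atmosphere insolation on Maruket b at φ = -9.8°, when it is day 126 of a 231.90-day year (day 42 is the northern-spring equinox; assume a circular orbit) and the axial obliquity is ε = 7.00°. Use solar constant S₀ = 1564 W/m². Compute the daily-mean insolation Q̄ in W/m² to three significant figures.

Q̄ ≈ 476 W/m²

Solar longitude: λ_s = 360° × (126 − 42)/231.90 = 130.401°.
sin δ = sin 7.00° × sin 130.401° = 0.09281, so δ = +5.325°.
cos H₀ = −tan(-9.8°) tan(+5.325°) = 0.0161, H₀ = 1.5547 rad.
Bracket: H₀ sin φ sin δ + cos φ cos δ sin H₀ = 1.5547×-0.17021×0.09281 + 0.98541×0.99568×0.99987 = -0.024560 + 0.981025 = 0.956465.
Q̄ = (S₀/π) × [bracket] = (1564/π) × 0.956465 = 476.2 W/m².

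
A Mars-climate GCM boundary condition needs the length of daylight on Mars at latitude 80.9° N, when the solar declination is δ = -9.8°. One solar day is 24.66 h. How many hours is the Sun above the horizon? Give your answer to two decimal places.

0.00 h

cos H₀ = −tan φ · tan δ = 1.0784 ≥ 1, so the Sun never rises (polar night) and H₀ = 0.
Daylight = 2H₀/(2π) × 24.66 h = (0.0000/π) × 24.66 = 0.00 h.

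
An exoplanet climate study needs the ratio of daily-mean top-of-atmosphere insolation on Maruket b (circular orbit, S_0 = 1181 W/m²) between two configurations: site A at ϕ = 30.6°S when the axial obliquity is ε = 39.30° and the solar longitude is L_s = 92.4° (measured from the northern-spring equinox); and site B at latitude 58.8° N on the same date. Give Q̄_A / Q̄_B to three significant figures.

— Configuration A (ϕ=-30.6°):
Solar declination: sin δ = sin ε · sin L_s = sin 39.30° × sin 92.4° = 0.63283, so δ = +39.259°.
cos h₀ = −tan(-30.6°) tan(+39.259°) = 0.4833, h₀ = 1.0663 rad.
Bracket: h₀ sin ϕ sin δ + cos ϕ cos δ sin h₀ = 1.0663×-0.50904×0.63283 + 0.86074×0.77429×0.87543 = -0.343493 + 0.583441 = 0.239948.
Q̄ = (S_0/π) × [bracket] = (1181/π) × 0.239948 = 90.202 W/m².
— Configuration B (ϕ=+58.8°):
cos h₀ = −tan(+58.8°) tan(+39.259°) = -1.3495 ≤ −1 ⇒ polar day, h₀ = π.
Bracket: h₀ sin ϕ sin δ + cos ϕ cos δ sin h₀ = 3.1416×0.85536×0.63283 + 0.51803×0.77429×0.00000 = 1.700540 + 0.000000 = 1.700540.
Q̄ = (S_0/π) × [bracket] = (1181/π) × 1.700540 = 639.27 W/m².
Ratio Q̄_A / Q̄_B = 90.202 / 639.27 = 0.1411.

Q̄_A / Q̄_B ≈ 0.141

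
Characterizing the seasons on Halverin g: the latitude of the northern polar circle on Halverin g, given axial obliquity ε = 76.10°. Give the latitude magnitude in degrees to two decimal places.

The polar circle is the lowest latitude that experiences at least one full rotation of continuous daylight at the northern-summer solstice; it lies at |ϕ| = 90° − ε = 90° − 76.10° = 13.90°.

13.90°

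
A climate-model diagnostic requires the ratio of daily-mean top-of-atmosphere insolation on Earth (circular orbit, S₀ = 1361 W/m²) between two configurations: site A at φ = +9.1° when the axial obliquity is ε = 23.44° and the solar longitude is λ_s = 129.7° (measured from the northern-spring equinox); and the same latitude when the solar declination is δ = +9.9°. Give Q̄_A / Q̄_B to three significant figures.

Q̄_A / Q̄_B ≈ 1.00

— Configuration A (φ=+9.1°):
Solar declination: sin δ = sin ε · sin λ_s = sin 23.44° × sin 129.7° = 0.30606, so δ = +17.822°.
cos H₀ = −tan(+9.1°) tan(+17.822°) = -0.0515, H₀ = 1.6223 rad.
Bracket: H₀ sin φ sin δ + cos φ cos δ sin H₀ = 1.6223×0.15816×0.30606 + 0.98741×0.95201×0.99867 = 0.078530 + 0.938774 = 1.017304.
Q̄ = (S₀/π) × [bracket] = (1361/π) × 1.017304 = 440.72 W/m².
— Configuration B (φ=+9.1°):
cos H₀ = −tan(+9.1°) tan(+9.900°) = -0.0280, H₀ = 1.5988 rad.
Bracket: H₀ sin φ sin δ + cos φ cos δ sin H₀ = 1.5988×0.15816×0.17193 + 0.98741×0.98511×0.99961 = 0.043475 + 0.972328 = 1.015803.
Q̄ = (S₀/π) × [bracket] = (1361/π) × 1.015803 = 440.07 W/m².
Ratio Q̄_A / Q̄_B = 440.72 / 440.07 = 1.001.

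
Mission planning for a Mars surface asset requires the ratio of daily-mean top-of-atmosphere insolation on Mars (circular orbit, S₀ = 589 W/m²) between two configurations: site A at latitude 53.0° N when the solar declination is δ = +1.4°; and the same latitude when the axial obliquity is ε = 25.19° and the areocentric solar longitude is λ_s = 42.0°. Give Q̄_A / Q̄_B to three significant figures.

Q̄_A / Q̄_B ≈ 0.646

— Configuration A (φ=+53.0°):
cos H₀ = −tan(+53.0°) tan(+1.400°) = -0.0324, H₀ = 1.6032 rad.
Bracket: H₀ sin φ sin δ + cos φ cos δ sin H₀ = 1.6032×0.79864×0.02443 + 0.60182×0.99970×0.99947 = 0.031280 + 0.601321 = 0.632601.
Q̄ = (S₀/π) × [bracket] = (589/π) × 0.632601 = 118.60 W/m².
— Configuration B (φ=+53.0°):
sin δ = sin 25.19° × sin 42.0° = 0.28480, so δ = +16.547°.
cos H₀ = −tan(+53.0°) tan(+16.547°) = -0.3943, H₀ = 1.9761 rad.
Bracket: H₀ sin φ sin δ + cos φ cos δ sin H₀ = 1.9761×0.79864×0.28480 + 0.60182×0.95859×0.91900 = 0.449469 + 0.530170 = 0.979639.
Q̄ = (S₀/π) × [bracket] = (589/π) × 0.979639 = 183.67 W/m².
Ratio Q̄_A / Q̄_B = 118.60 / 183.67 = 0.6457.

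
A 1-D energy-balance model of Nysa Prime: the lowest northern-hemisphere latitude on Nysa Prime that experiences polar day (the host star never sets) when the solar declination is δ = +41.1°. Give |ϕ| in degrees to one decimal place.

Polar day requires cos h₀ = −tan ϕ tan δ ≤ −1, i.e. tan ϕ tan δ ≥ 1.
The boundary is |tan ϕ| · |tan δ| = 1, so |ϕ| = 90° − |δ| = 90° − 41.1° = 48.9° in the northern hemisphere.

|ϕ| = 48.9°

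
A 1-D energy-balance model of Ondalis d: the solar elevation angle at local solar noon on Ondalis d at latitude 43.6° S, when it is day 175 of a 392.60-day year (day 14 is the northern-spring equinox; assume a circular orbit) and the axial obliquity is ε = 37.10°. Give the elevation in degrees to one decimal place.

27.6°

Solar longitude: L_s = 360° × (175 − 14)/392.60 = 147.631°.
sin δ = sin 37.10° × sin 147.631° = 0.32294, so δ = +18.841°.
At local noon the hour angle is zero, so the zenith angle equals |ϕ − δ| = |-43.6° − (+18.841°)| = 62.441°.
Elevation = 90° − 62.441° = 27.6°.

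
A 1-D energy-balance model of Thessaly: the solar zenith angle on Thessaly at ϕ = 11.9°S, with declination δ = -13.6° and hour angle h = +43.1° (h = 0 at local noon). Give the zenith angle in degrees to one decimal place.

θ_z = 42.0°

cos θ_z = sin ϕ sin δ + cos ϕ cos δ cos h = 0.048487 + 0.694437 = 0.742924.
θ_z = arccos(0.742924) = 42.0°.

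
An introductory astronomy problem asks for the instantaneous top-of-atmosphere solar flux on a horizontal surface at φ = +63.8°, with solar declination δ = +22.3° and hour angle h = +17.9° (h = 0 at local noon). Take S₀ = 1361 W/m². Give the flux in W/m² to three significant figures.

cos θ_z = sin φ sin δ + cos φ cos δ cos h = 0.340470 + 0.388713 = 0.729183.
Flux = S₀ · cos θ_z = 1361 × 0.729183 = 992.4 W/m².

992 W/m²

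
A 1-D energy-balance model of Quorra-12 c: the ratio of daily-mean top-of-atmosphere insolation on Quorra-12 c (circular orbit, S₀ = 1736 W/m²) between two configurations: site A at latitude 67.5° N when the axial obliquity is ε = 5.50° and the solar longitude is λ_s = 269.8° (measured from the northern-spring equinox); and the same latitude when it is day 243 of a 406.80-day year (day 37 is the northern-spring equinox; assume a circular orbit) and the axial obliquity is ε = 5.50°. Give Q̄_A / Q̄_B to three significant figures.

Q̄_A / Q̄_B ≈ 0.669

— Configuration A (φ=+67.5°):
Solar declination: sin δ = sin ε · sin λ_s = sin 5.50° × sin 269.8° = -0.09585, so δ = -5.500°.
cos H₀ = −tan(+67.5°) tan(-5.500°) = 0.2325, H₀ = 1.3362 rad.
Bracket: H₀ sin φ sin δ + cos φ cos δ sin H₀ = 1.3362×0.92388×-0.09585 + 0.38268×0.99540×0.97261 = -0.118326 + 0.370486 = 0.252160.
Q̄ = (S₀/π) × [bracket] = (1736/π) × 0.252160 = 139.34 W/m².
— Configuration B (φ=+67.5°):
Solar longitude: λ_s = 360° × (243 − 37)/406.80 = 182.301°.
sin δ = sin 5.50° × sin 182.301° = -0.00385, so δ = -0.220°.
cos H₀ = −tan(+67.5°) tan(-0.220°) = 0.0093, H₀ = 1.5615 rad.
Bracket: H₀ sin φ sin δ + cos φ cos δ sin H₀ = 1.5615×0.92388×-0.00385 + 0.38268×0.99999×0.99996 = -0.005554 + 0.382661 = 0.377107.
Q̄ = (S₀/π) × [bracket] = (1736/π) × 0.377107 = 208.38 W/m².
Ratio Q̄_A / Q̄_B = 139.34 / 208.38 = 0.6687.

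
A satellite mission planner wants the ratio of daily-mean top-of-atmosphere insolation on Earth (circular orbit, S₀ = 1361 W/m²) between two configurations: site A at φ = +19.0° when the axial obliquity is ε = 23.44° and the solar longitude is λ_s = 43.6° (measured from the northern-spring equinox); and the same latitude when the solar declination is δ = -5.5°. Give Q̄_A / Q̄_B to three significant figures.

Q̄_A / Q̄_B ≈ 1.18

— Configuration A (φ=+19.0°):
Solar declination: sin δ = sin ε · sin λ_s = sin 23.44° × sin 43.6° = 0.27432, so δ = +15.922°.
cos H₀ = −tan(+19.0°) tan(+15.922°) = -0.0982, H₀ = 1.6692 rad.
Bracket: H₀ sin φ sin δ + cos φ cos δ sin H₀ = 1.6692×0.32557×0.27432 + 0.94552×0.96164×0.99516 = 0.149077 + 0.904849 = 1.053926.
Q̄ = (S₀/π) × [bracket] = (1361/π) × 1.053926 = 456.58 W/m².
— Configuration B (φ=+19.0°):
cos H₀ = −tan(+19.0°) tan(-5.500°) = 0.0332, H₀ = 1.5376 rad.
Bracket: H₀ sin φ sin δ + cos φ cos δ sin H₀ = 1.5376×0.32557×-0.09585 + 0.94552×0.99540×0.99945 = -0.047982 + 0.940653 = 0.892671.
Q̄ = (S₀/π) × [bracket] = (1361/π) × 0.892671 = 386.72 W/m².
Ratio Q̄_A / Q̄_B = 456.58 / 386.72 = 1.181.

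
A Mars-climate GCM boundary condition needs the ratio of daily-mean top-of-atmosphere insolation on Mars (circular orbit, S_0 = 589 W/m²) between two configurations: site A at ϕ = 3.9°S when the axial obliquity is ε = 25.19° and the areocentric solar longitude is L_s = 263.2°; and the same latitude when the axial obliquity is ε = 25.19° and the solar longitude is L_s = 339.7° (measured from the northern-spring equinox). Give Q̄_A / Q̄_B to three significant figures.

— Configuration A (ϕ=-3.9°):
sin δ = sin 25.19° × sin 263.2° = -0.42263, so δ = -25.001°.
cos h₀ = −tan(-3.9°) tan(-25.001°) = -0.0318, h₀ = 1.6026 rad.
Bracket: h₀ sin ϕ sin δ + cos ϕ cos δ sin h₀ = 1.6026×-0.06802×-0.42263 + 0.99768×0.90630×0.99949 = 0.046070 + 0.903736 = 0.949806.
Q̄ = (S_0/π) × [bracket] = (589/π) × 0.949806 = 178.07 W/m².
— Configuration B (ϕ=-3.9°):
Solar declination: sin δ = sin ε · sin L_s = sin 25.19° × sin 339.7° = -0.14766, so δ = -8.492°.
cos h₀ = −tan(-3.9°) tan(-8.492°) = -0.0102, h₀ = 1.5810 rad.
Bracket: h₀ sin ϕ sin δ + cos ϕ cos δ sin h₀ = 1.5810×-0.06802×-0.14766 + 0.99768×0.98904×0.99995 = 0.015879 + 0.986696 = 1.002575.
Q̄ = (S_0/π) × [bracket] = (589/π) × 1.002575 = 187.97 W/m².
Ratio Q̄_A / Q̄_B = 178.07 / 187.97 = 0.9473.

Q̄_A / Q̄_B ≈ 0.947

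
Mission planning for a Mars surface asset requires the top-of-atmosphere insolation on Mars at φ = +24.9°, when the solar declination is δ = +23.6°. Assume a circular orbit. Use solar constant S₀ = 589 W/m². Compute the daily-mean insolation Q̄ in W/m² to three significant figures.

Q̄ ≈ 209 W/m²

cos H₀ = −tan(+24.9°) tan(+23.600°) = -0.2028, H₀ = 1.7750 rad.
Bracket: H₀ sin φ sin δ + cos φ cos δ sin H₀ = 1.7750×0.42104×0.40035 + 0.90704×0.91636×0.97922 = 0.299200 + 0.813903 = 1.113103.
Q̄ = (S₀/π) × [bracket] = (589/π) × 1.113103 = 208.7 W/m².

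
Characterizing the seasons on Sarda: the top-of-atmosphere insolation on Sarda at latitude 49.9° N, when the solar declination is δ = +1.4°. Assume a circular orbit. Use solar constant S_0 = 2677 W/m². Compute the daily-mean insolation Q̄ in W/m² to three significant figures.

Q̄ ≈ 574 W/m²

cos h₀ = −tan(+49.9°) tan(+1.400°) = -0.0290, h₀ = 1.5998 rad.
Bracket: h₀ sin ϕ sin δ + cos ϕ cos δ sin h₀ = 1.5998×0.76492×0.02443 + 0.64412×0.99970×0.99958 = 0.029895 + 0.643656 = 0.673551.
Q̄ = (S_0/π) × [bracket] = (2677/π) × 0.673551 = 573.9 W/m².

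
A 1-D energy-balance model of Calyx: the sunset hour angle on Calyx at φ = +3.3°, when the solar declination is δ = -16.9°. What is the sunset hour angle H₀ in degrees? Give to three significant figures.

H₀ = 89.0°

cos H₀ = −tan φ · tan δ = −tan(+3.3°) × tan(-16.900°) = 0.0175, so H₀ = 1.5533 rad = 89.00°.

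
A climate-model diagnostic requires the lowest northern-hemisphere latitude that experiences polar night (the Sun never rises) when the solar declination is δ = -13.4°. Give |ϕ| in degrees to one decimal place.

|ϕ| = 76.6°

Polar night requires cos h₀ = −tan ϕ tan δ ≥ 1, i.e. tan ϕ tan δ ≤ −1.
The boundary is |tan ϕ| · |tan δ| = 1, so |ϕ| = 90° − |δ| = 90° − 13.4° = 76.6° in the northern hemisphere.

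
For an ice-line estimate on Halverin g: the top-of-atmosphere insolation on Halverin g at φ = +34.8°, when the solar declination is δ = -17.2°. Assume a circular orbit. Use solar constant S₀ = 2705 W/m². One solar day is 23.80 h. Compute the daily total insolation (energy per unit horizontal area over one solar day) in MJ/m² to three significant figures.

cos H₀ = −tan(+34.8°) tan(-17.200°) = 0.2151, H₀ = 1.3540 rad.
Bracket: H₀ sin φ sin δ + cos φ cos δ sin H₀ = 1.3540×0.57071×-0.29571 + 0.82115×0.95528×0.97658 = -0.228507 + 0.766057 = 0.537550.
Q̄ = (S₀/π) × [bracket] = (2705/π) × 0.537550 = 462.85 W/m².
Daily total = Q̄ × 23.80 h × 3600 s/h = 462.85 × 23.80 × 3600 / 10⁶ = 39.66 MJ/m².

39.7 MJ/m²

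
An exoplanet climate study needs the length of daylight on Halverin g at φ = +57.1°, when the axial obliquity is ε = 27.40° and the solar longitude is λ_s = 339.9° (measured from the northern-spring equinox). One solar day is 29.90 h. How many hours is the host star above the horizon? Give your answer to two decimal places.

12.57 h

Solar declination: sin δ = sin ε · sin λ_s = sin 27.40° × sin 339.9° = -0.15815, so δ = -9.100°.
cos H₀ = −tan φ · tan δ = −tan(+57.1°) × tan(-9.100°) = 0.2476, so H₀ = 1.3206 rad = 75.67°.
Daylight = 2H₀/(2π) × 29.90 h = (1.3206/π) × 29.90 = 12.57 h.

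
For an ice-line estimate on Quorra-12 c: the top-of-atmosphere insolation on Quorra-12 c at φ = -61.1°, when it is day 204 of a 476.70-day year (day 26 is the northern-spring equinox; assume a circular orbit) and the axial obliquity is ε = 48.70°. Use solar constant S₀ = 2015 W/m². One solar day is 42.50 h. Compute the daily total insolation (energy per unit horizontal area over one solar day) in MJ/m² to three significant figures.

0.00 MJ/m²

Solar longitude: λ_s = 360° × (204 − 26)/476.70 = 134.424°.
sin δ = sin 48.70° × sin 134.424° = 0.53654, so δ = +32.448°.
cos H₀ = −tan(-61.1°) tan(+32.448°) = 1.1517 ≥ 1 ⇒ polar night, H₀ = 0 and Q̄ = 0.
Daily total = Q̄ × 42.50 h × 3600 s/h = 0.00 MJ/m².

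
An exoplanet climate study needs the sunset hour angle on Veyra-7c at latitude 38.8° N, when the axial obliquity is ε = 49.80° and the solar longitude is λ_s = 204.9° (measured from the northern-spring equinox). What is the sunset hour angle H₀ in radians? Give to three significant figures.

Solar declination: sin δ = sin ε · sin λ_s = sin 49.80° × sin 204.9° = -0.32159, so δ = -18.759°.
cos H₀ = −tan φ · tan δ = −tan(+38.8°) × tan(-18.759°) = 0.2731, so H₀ = 1.2942 rad = 74.15°.

H₀ = 1.29 rad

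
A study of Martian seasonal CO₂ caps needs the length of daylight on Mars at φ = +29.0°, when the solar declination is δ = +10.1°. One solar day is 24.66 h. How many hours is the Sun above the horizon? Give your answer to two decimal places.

cos H₀ = −tan φ · tan δ = −tan(+29.0°) × tan(+10.100°) = -0.0987, so H₀ = 1.6697 rad = 95.67°.
Daylight = 2H₀/(2π) × 24.66 h = (1.6697/π) × 24.66 = 13.11 h.

13.11 h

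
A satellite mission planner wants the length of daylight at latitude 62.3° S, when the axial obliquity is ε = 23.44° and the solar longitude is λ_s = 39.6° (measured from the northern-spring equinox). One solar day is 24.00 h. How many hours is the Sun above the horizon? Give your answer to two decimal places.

8.01 h

Solar declination: sin δ = sin ε · sin λ_s = sin 23.44° × sin 39.6° = 0.25356, so δ = +14.688°.
cos H₀ = −tan φ · tan δ = −tan(-62.3°) × tan(+14.688°) = 0.4993, so H₀ = 1.0480 rad = 60.05°.
Daylight = 2H₀/(2π) × 24.00 h = (1.0480/π) × 24.00 = 8.01 h.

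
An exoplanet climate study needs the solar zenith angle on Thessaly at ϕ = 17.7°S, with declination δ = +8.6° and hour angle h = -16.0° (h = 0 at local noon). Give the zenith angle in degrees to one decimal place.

cos θ_z = sin ϕ sin δ + cos ϕ cos δ cos h = -0.045464 + 0.905461 = 0.859997.
θ_z = arccos(0.859997) = 30.7°.

θ_z = 30.7°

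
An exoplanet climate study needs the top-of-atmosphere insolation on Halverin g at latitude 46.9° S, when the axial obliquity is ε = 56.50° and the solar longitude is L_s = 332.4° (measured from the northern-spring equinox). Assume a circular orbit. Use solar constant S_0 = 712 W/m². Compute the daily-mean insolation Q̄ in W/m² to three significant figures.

Solar declination: sin δ = sin ε · sin L_s = sin 56.50° × sin 332.4° = -0.38634, so δ = -22.727°.
cos h₀ = −tan(-46.9°) tan(-22.727°) = -0.4476, h₀ = 2.0349 rad.
Bracket: h₀ sin ϕ sin δ + cos ϕ cos δ sin h₀ = 2.0349×-0.73016×-0.38634 + 0.68327×0.92236×0.89423 = 0.574025 + 0.563562 = 1.137587.
Q̄ = (S_0/π) × [bracket] = (712/π) × 1.137587 = 257.8 W/m².

Q̄ ≈ 258 W/m²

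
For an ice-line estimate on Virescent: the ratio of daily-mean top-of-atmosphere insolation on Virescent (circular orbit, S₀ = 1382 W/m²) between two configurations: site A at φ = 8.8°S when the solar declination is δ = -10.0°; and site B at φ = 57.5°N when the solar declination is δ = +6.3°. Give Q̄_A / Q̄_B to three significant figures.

— Configuration A (φ=-8.8°):
cos H₀ = −tan(-8.8°) tan(-10.000°) = -0.0273, H₀ = 1.5981 rad.
Bracket: H₀ sin φ sin δ + cos φ cos δ sin H₀ = 1.5981×-0.15299×-0.17365 + 0.98823×0.98481×0.99963 = 0.042456 + 0.972859 = 1.015315.
Q̄ = (S₀/π) × [bracket] = (1382/π) × 1.015315 = 446.64 W/m².
— Configuration B (φ=+57.5°):
cos H₀ = −tan(+57.5°) tan(+6.300°) = -0.1733, H₀ = 1.7450 rad.
Bracket: H₀ sin φ sin δ + cos φ cos δ sin H₀ = 1.7450×0.84339×0.10973 + 0.53730×0.99396×0.98487 = 0.161491 + 0.525974 = 0.687465.
Q̄ = (S₀/π) × [bracket] = (1382/π) × 0.687465 = 302.42 W/m².
Ratio Q̄_A / Q̄_B = 446.64 / 302.42 = 1.477.

Q̄_A / Q̄_B ≈ 1.48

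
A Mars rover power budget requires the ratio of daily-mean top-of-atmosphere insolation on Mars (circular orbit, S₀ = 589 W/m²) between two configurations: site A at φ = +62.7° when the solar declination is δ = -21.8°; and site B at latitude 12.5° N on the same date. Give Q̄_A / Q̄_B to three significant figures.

— Configuration A (φ=+62.7°):
cos H₀ = −tan(+62.7°) tan(-21.800°) = 0.7749, H₀ = 0.6842 rad.
Bracket: H₀ sin φ sin δ + cos φ cos δ sin H₀ = 0.6842×0.88862×-0.37137 + 0.45865×0.92849×0.63205 = -0.225791 + 0.269160 = 0.043369.
Q̄ = (S₀/π) × [bracket] = (589/π) × 0.043369 = 8.1310 W/m².
— Configuration B (φ=+12.5°):
cos H₀ = −tan(+12.5°) tan(-21.800°) = 0.0887, H₀ = 1.4820 rad.
Bracket: H₀ sin φ sin δ + cos φ cos δ sin H₀ = 1.4820×0.21644×-0.37137 + 0.97630×0.92849×0.99606 = -0.119122 + 0.902913 = 0.783791.
Q̄ = (S₀/π) × [bracket] = (589/π) × 0.783791 = 146.95 W/m².
Ratio Q̄_A / Q̄_B = 8.1310 / 146.95 = 0.05533.

Q̄_A / Q̄_B ≈ 0.0553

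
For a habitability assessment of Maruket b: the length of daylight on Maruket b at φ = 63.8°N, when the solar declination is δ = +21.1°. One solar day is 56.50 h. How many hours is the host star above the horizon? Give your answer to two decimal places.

44.46 h

cos H₀ = −tan φ · tan δ = −tan(+63.8°) × tan(+21.100°) = -0.7842, so H₀ = 2.4722 rad = 141.65°.
Daylight = 2H₀/(2π) × 56.50 h = (2.4722/π) × 56.50 = 44.46 h.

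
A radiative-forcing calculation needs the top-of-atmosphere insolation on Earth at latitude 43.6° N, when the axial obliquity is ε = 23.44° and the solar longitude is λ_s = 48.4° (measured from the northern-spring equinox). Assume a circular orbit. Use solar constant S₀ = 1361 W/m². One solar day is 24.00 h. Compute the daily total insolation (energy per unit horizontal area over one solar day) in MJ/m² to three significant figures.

39.1 MJ/m²

Solar declination: sin δ = sin ε · sin λ_s = sin 23.44° × sin 48.4° = 0.29747, so δ = +17.305°.
cos H₀ = −tan(+43.6°) tan(+17.305°) = -0.2967, H₀ = 1.8720 rad.
Bracket: H₀ sin φ sin δ + cos φ cos δ sin H₀ = 1.8720×0.68962×0.29747 + 0.72417×0.95473×0.95497 = 0.384024 + 0.660254 = 1.044278.
Q̄ = (S₀/π) × [bracket] = (1361/π) × 1.044278 = 452.40 W/m².
Daily total = Q̄ × 24.00 h × 3600 s/h = 452.40 × 24.00 × 3600 / 10⁶ = 39.09 MJ/m².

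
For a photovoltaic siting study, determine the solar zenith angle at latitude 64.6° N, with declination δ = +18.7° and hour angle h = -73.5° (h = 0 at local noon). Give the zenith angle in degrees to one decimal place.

θ_z = 66.1°

cos θ_z = sin ϕ sin δ + cos ϕ cos δ cos h = 0.289621 + 0.115393 = 0.405014.
θ_z = arccos(0.405014) = 66.1°.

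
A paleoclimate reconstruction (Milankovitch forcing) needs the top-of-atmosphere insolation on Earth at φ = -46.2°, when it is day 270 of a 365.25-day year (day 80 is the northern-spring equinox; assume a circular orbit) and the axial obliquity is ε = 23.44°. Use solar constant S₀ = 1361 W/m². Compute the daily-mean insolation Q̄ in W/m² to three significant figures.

Q̄ ≈ 325 W/m²

Solar longitude: λ_s = 360° × (270 − 80)/365.25 = 187.269°.
sin δ = sin 23.44° × sin 187.269° = -0.05033, so δ = -2.885°.
cos H₀ = −tan(-46.2°) tan(-2.885°) = -0.0526, H₀ = 1.6234 rad.
Bracket: H₀ sin φ sin δ + cos φ cos δ sin H₀ = 1.6234×-0.72176×-0.05033 + 0.69214×0.99873×0.99862 = 0.058972 + 0.690307 = 0.749279.
Q̄ = (S₀/π) × [bracket] = (1361/π) × 0.749279 = 324.6 W/m².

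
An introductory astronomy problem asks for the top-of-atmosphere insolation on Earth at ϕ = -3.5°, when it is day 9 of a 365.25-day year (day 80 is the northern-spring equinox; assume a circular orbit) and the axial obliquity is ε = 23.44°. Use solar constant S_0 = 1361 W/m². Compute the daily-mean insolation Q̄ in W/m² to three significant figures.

Solar longitude: L_s = 360° × (9 − 80)/365.25 = -69.979°, i.e. -69.979° + 360° = 290.021°.
sin δ = sin 23.44° × sin 290.021° = -0.37375, so δ = -21.947°.
cos h₀ = −tan(-3.5°) tan(-21.947°) = -0.0246, h₀ = 1.5954 rad.
Bracket: h₀ sin ϕ sin δ + cos ϕ cos δ sin h₀ = 1.5954×-0.06105×-0.37375 + 0.99813×0.92753×0.99970 = 0.036403 + 0.925518 = 0.961921.
Q̄ = (S_0/π) × [bracket] = (1361/π) × 0.961921 = 416.7 W/m².

Q̄ ≈ 417 W/m²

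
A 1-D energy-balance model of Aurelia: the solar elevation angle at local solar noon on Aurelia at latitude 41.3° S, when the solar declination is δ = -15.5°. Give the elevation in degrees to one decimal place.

64.2°

At local noon the hour angle is zero, so the zenith angle equals |φ − δ| = |-41.3° − (-15.500°)| = 25.800°.
Elevation = 90° − 25.800° = 64.2°.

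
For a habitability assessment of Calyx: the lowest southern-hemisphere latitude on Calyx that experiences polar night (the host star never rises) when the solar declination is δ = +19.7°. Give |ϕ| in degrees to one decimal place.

|ϕ| = 70.3°

Polar night requires cos h₀ = −tan ϕ tan δ ≥ 1, i.e. tan ϕ tan δ ≤ −1.
The boundary is |tan ϕ| · |tan δ| = 1, so |ϕ| = 90° − |δ| = 90° − 19.7° = 70.3° in the southern hemisphere.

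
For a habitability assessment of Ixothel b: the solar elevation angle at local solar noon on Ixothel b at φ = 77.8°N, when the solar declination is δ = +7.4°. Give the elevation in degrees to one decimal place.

At local noon the hour angle is zero, so the zenith angle equals |φ − δ| = |+77.8° − (+7.400°)| = 70.400°.
Elevation = 90° − 70.400° = 19.6°.

19.6°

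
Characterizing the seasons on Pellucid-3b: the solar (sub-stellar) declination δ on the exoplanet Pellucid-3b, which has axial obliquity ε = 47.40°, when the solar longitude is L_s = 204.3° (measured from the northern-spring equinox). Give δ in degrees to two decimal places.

δ = -17.63°

sin δ = sin ε · sin L_s = sin 47.40° × sin 204.3° = -0.302915.
δ = arcsin(-0.302915) = -17.63°.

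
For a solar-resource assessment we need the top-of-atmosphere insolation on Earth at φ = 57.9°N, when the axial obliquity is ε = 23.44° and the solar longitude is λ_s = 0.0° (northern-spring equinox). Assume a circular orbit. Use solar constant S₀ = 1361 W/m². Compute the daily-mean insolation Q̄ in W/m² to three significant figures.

Q̄ ≈ 230 W/m²

Solar declination: sin δ = sin ε · sin λ_s = sin 23.44° × sin 0.0° = 0.00000, so δ = +0.000°.
cos H₀ = −tan(+57.9°) tan(+0.000°) = -0.0000, H₀ = 1.5708 rad.
Bracket: H₀ sin φ sin δ + cos φ cos δ sin H₀ = 1.5708×0.84712×0.00000 + 0.53140×1.00000×1.00000 = 0.000000 + 0.531400 = 0.531400.
Q̄ = (S₀/π) × [bracket] = (1361/π) × 0.531400 = 230.2 W/m².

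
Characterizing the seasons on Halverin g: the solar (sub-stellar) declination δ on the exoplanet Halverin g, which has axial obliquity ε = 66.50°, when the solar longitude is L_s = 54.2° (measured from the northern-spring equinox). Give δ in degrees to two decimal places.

δ = +48.06°

sin δ = sin ε · sin L_s = sin 66.50° × sin 54.2° = 0.743794.
δ = arcsin(0.743794) = +48.06°.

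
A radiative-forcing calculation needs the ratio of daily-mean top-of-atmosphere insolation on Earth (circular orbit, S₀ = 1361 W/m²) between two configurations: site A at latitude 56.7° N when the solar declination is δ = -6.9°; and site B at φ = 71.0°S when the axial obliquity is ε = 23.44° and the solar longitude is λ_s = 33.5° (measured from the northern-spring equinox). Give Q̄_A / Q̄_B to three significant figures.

Q̄_A / Q̄_B ≈ 6.38

— Configuration A (φ=+56.7°):
cos H₀ = −tan(+56.7°) tan(-6.900°) = 0.1842, H₀ = 1.3855 rad.
Bracket: H₀ sin φ sin δ + cos φ cos δ sin H₀ = 1.3855×0.83581×-0.12014 + 0.54902×0.99276×0.98288 = -0.139124 + 0.535714 = 0.396590.
Q̄ = (S₀/π) × [bracket] = (1361/π) × 0.396590 = 171.81 W/m².
— Configuration B (φ=-71.0°):
Solar declination: sin δ = sin ε · sin λ_s = sin 23.44° × sin 33.5° = 0.21955, so δ = +12.683°.
cos H₀ = −tan(-71.0°) tan(+12.683°) = 0.6536, H₀ = 0.8585 rad.
Bracket: H₀ sin φ sin δ + cos φ cos δ sin H₀ = 0.8585×-0.94552×0.21955 + 0.32557×0.97560×0.75686 = -0.178215 + 0.240398 = 0.062183.
Q̄ = (S₀/π) × [bracket] = (1361/π) × 0.062183 = 26.939 W/m².
Ratio Q̄_A / Q̄_B = 171.81 / 26.939 = 6.378.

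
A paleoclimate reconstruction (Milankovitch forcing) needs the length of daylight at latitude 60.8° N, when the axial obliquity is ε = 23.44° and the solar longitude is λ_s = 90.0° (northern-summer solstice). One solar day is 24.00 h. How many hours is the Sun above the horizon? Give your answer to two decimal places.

18.78 h

Solar declination: sin δ = sin ε · sin λ_s = sin 23.44° × sin 90.0° = 0.39779, so δ = +23.440°.
cos H₀ = −tan φ · tan δ = −tan(+60.8°) × tan(+23.440°) = -0.7758, so H₀ = 2.4587 rad = 140.88°.
Daylight = 2H₀/(2π) × 24.00 h = (2.4587/π) × 24.00 = 18.78 h.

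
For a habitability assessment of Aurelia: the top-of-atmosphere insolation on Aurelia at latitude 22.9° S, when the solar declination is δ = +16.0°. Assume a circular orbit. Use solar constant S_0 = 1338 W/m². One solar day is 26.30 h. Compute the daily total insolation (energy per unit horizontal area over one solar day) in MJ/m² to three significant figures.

29.2 MJ/m²

cos h₀ = −tan(-22.9°) tan(+16.000°) = 0.1211, h₀ = 1.4494 rad.
Bracket: h₀ sin ϕ sin δ + cos ϕ cos δ sin h₀ = 1.4494×-0.38912×0.27564 + 0.92119×0.96126×0.99264 = -0.155458 + 0.878986 = 0.723528.
Q̄ = (S_0/π) × [bracket] = (1338/π) × 0.723528 = 308.15 W/m².
Daily total = Q̄ × 26.30 h × 3600 s/h = 308.15 × 26.30 × 3600 / 10⁶ = 29.18 MJ/m².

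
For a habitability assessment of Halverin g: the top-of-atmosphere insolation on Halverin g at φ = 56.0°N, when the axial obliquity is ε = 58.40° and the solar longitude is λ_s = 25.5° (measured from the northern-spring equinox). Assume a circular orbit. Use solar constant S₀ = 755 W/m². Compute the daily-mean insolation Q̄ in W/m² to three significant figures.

Q̄ ≈ 262 W/m²

Solar declination: sin δ = sin ε · sin λ_s = sin 58.40° × sin 25.5° = 0.36668, so δ = +21.511°.
cos H₀ = −tan(+56.0°) tan(+21.511°) = -0.5843, H₀ = 2.1948 rad.
Bracket: H₀ sin φ sin δ + cos φ cos δ sin H₀ = 2.1948×0.82904×0.36668 + 0.55919×0.93035×0.81152 = 0.667202 + 0.422187 = 1.089389.
Q̄ = (S₀/π) × [bracket] = (755/π) × 1.089389 = 261.8 W/m².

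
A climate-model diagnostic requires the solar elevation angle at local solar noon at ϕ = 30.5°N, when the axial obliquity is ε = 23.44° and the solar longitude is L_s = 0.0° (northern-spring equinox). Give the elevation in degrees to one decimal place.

Solar declination: sin δ = sin ε · sin L_s = sin 23.44° × sin 0.0° = 0.00000, so δ = +0.000°.
At local noon the hour angle is zero, so the zenith angle equals |ϕ − δ| = |+30.5° − (+0.000°)| = 30.500°.
Elevation = 90° − 30.500° = 59.5°.

59.5°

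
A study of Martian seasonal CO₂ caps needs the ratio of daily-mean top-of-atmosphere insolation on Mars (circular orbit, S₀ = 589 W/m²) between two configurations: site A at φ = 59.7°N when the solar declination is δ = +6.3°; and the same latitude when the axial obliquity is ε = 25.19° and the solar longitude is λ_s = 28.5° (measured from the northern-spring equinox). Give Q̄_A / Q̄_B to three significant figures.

Q̄_A / Q̄_B ≈ 0.823

— Configuration A (φ=+59.7°):
cos H₀ = −tan(+59.7°) tan(+6.300°) = -0.1889, H₀ = 1.7609 rad.
Bracket: H₀ sin φ sin δ + cos φ cos δ sin H₀ = 1.7609×0.86340×0.10973 + 0.50453×0.99396×0.98199 = 0.166829 + 0.492451 = 0.659280.
Q̄ = (S₀/π) × [bracket] = (589/π) × 0.659280 = 123.60 W/m².
— Configuration B (φ=+59.7°):
Solar declination: sin δ = sin ε · sin λ_s = sin 25.19° × sin 28.5° = 0.20309, so δ = +11.718°.
cos H₀ = −tan(+59.7°) tan(+11.718°) = -0.3549, H₀ = 1.9336 rad.
Bracket: H₀ sin φ sin δ + cos φ cos δ sin H₀ = 1.9336×0.86340×0.20309 + 0.50453×0.97916×0.93489 = 0.339053 + 0.461850 = 0.800903.
Q̄ = (S₀/π) × [bracket] = (589/π) × 0.800903 = 150.16 W/m².
Ratio Q̄_A / Q̄_B = 123.60 / 150.16 = 0.8231.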